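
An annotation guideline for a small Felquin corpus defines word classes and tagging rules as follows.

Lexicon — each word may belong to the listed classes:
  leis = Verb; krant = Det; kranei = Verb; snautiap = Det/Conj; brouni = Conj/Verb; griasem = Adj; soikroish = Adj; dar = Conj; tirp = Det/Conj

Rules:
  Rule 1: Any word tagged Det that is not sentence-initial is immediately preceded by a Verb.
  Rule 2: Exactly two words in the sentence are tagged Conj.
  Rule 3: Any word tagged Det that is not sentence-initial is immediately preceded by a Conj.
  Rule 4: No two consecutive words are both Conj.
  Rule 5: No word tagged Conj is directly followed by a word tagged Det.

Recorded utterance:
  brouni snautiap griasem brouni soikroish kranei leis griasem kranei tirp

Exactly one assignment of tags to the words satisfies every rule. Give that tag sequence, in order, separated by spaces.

Verb Conj Adj Verb Adj Verb Verb Adj Verb Conj

Candidates per position — 1:brouni {Conj,Verb}; 2:snautiap {Det,Conj}; 3:griasem {Adj}; 4:brouni {Conj,Verb}; 5:soikroish {Adj}; 6:kranei {Verb}; 7:leis {Verb}; 8:griasem {Adj}; 9:kranei {Verb}; 10:tirp {Det,Conj}.
Position 10: tagging it Det would leave rule 3 unsatisfiable, so it must be Conj.
The remaining ambiguous positions (1, 2, 4) are resolved jointly — only one combination satisfies every rule.
The only consistent sequence is: Verb Conj Adj Verb Adj Verb Verb Adj Verb Conj.
Checking: rule 1 ✓; rule 2 ✓; rule 3 ✓; rule 4 ✓; rule 5 ✓.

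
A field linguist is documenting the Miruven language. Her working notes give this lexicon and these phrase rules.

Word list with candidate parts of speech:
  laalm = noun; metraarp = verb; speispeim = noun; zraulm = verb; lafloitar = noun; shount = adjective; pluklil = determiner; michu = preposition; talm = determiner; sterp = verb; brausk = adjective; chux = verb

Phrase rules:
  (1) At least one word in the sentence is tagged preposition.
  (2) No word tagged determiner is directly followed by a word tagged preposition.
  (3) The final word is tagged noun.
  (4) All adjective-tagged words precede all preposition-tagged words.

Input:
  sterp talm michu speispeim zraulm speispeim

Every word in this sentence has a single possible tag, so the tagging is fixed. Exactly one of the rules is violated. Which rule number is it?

Fixed tagging: verb determiner preposition noun verb noun.
Rule check: R1 ok, R2 fails, R3 ok, R4 ok.
Only rule 2 fails.

2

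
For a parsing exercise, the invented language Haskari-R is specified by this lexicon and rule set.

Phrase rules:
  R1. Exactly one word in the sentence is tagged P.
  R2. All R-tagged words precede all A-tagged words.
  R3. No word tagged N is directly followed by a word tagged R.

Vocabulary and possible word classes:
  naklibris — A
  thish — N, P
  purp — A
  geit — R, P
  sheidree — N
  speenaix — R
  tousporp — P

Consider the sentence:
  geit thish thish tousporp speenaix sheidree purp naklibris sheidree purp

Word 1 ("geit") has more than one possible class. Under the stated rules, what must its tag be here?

Candidates per position — 1:geit {R,P}; 2:thish {N,P}; 3:thish {N,P}; 4:tousporp {P}; 5:speenaix {R}; 6:sheidree {N}; 7:purp {A}; 8:naklibris {A}; 9:sheidree {N}; 10:purp {A}.
Word 1 cannot be P — rule 1 would then fail for every completion. It is R.
Word 2 cannot be P — rule 1 would then fail for every completion. It is N.
Word 3 cannot be P — rule 1 would then fail for every completion. It is N.
That leaves exactly one tagging: R N N P R N A A N A.
Verifying each rule — rule 1 ok; rule 2 ok; rule 3 ok.

R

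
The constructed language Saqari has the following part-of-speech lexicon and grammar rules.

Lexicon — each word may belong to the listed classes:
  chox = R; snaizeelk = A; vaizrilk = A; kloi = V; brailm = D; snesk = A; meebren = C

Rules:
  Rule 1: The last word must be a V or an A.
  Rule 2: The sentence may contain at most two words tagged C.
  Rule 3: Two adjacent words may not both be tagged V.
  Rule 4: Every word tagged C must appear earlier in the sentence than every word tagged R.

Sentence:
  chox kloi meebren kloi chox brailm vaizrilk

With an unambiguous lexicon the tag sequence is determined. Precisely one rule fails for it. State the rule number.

4

Fixed tagging: R V C V R D A.
Applying the rules: R1 holds, R2 holds, R3 holds, R4 violated.
Only rule 4 fails.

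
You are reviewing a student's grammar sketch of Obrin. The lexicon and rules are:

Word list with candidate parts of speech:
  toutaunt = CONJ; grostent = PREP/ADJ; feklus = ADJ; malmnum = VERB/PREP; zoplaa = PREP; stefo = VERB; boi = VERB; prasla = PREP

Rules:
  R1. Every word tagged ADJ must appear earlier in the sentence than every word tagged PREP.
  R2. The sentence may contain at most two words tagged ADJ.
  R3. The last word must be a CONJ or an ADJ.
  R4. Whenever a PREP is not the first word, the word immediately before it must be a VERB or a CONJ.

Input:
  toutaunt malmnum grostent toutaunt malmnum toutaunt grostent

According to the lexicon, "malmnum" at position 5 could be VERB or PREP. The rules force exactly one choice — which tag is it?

Candidates per position — 1:toutaunt {CONJ}; 2:malmnum {VERB,PREP}; 3:grostent {PREP,ADJ}; 4:toutaunt {CONJ}; 5:malmnum {VERB,PREP}; 6:toutaunt {CONJ}; 7:grostent {PREP,ADJ}.
At position 7, choosing PREP makes rule 3 impossible to satisfy; hence ADJ.
At position 2, choosing PREP makes rule 1 impossible to satisfy; hence VERB.
At position 3, choosing PREP makes rule 1 impossible to satisfy; hence ADJ.
At position 5, choosing PREP makes rule 1 impossible to satisfy; hence VERB.
The unique satisfying tagging is: CONJ VERB ADJ CONJ VERB CONJ ADJ.
Checking: rule 1 ✓; rule 2 ✓; rule 3 ✓; rule 4 ✓.

VERB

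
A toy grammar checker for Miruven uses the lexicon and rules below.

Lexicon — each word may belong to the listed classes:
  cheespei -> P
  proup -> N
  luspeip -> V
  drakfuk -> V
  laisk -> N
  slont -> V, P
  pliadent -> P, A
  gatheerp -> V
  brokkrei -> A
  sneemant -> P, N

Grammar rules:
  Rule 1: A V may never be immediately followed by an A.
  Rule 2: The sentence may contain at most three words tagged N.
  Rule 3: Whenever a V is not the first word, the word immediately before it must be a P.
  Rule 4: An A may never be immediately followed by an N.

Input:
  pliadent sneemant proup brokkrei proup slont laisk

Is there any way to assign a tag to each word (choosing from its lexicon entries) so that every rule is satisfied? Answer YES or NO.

NO

Candidates per position — 1:pliadent {P,A}; 2:sneemant {P,N}; 3:proup {N}; 4:brokkrei {A}; 5:proup {N}; 6:slont {V,P}; 7:laisk {N}.
Rule 4 cannot be satisfied by any choice of tags from the lexicon.
So there is no consistent tagging.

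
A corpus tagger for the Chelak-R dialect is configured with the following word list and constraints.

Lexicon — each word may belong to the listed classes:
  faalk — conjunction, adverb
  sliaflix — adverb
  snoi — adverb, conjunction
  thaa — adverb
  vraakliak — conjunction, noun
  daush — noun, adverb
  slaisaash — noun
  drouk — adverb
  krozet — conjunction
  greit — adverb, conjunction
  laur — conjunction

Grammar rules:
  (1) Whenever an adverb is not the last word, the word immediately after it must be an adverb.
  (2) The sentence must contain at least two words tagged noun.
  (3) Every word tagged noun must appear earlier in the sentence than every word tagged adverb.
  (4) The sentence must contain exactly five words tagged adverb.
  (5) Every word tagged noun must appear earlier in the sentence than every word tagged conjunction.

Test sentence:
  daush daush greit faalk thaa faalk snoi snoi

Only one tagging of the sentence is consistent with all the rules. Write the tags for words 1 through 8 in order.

Candidates per position — 1:daush {noun,adverb}; 2:daush {noun,adverb}; 3:greit {adverb,conjunction}; 4:faalk {conjunction,adverb}; 5:thaa {adverb}; 6:faalk {conjunction,adverb}; 7:snoi {adverb,conjunction}; 8:snoi {adverb,conjunction}.
Position 1: adverb is ruled out by rule 2; that leaves noun.
Position 2: adverb is ruled out by rule 2; that leaves noun.
Position 6: conjunction is ruled out by rule 1; that leaves adverb.
Position 7: conjunction is ruled out by rule 1; that leaves adverb.
Position 8: conjunction is ruled out by rule 1; that leaves adverb.
The remaining ambiguous positions (3, 4) are resolved jointly — only one combination satisfies every rule.
So the tagging must be: noun noun conjunction adverb adverb adverb adverb adverb.
Checking: rule 1 ✓; rule 2 ✓; rule 3 ✓; rule 4 ✓; rule 5 ✓.

noun noun conjunction adverb adverb adverb adverb adverb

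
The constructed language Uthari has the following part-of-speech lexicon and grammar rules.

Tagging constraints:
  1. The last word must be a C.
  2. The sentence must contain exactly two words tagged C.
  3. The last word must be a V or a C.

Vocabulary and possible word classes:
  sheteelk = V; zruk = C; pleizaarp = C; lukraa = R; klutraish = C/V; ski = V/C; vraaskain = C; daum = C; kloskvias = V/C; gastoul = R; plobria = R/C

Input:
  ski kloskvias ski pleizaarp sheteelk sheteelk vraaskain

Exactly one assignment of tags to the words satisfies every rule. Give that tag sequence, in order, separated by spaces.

V V V C V V C

Candidates per position — 1:ski {V,C}; 2:kloskvias {V,C}; 3:ski {V,C}; 4:pleizaarp {C}; 5:sheteelk {V}; 6:sheteelk {V}; 7:vraaskain {C}.
At position 1, choosing C makes rule 2 impossible to satisfy; hence V.
At position 2, choosing C makes rule 2 impossible to satisfy; hence V.
At position 3, choosing C makes rule 2 impossible to satisfy; hence V.
The only consistent sequence is: V V V C V V C.
Rule-by-rule: rule 1 ✓; rule 2 ✓; rule 3 ✓.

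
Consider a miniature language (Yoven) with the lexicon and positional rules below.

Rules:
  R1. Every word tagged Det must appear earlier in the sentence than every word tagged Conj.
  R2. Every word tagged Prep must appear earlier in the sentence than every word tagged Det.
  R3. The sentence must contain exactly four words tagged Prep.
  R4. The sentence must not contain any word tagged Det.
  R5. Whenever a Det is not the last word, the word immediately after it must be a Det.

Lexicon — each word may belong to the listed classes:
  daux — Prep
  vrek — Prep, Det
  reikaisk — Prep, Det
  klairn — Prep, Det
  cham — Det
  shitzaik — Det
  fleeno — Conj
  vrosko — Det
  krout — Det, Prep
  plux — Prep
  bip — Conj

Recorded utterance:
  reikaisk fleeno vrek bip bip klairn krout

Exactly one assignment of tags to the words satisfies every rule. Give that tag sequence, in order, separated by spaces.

Prep Conj Prep Conj Conj Prep Prep

Candidates per position — 1:reikaisk {Prep,Det}; 2:fleeno {Conj}; 3:vrek {Prep,Det}; 4:bip {Conj}; 5:bip {Conj}; 6:klairn {Prep,Det}; 7:krout {Det,Prep}.
Position 1: tagging it Det would leave rule 3 unsatisfiable, so it must be Prep.
Position 3: tagging it Det would leave rule 1 unsatisfiable, so it must be Prep.
Position 6: tagging it Det would leave rule 1 unsatisfiable, so it must be Prep.
Position 7: tagging it Det would leave rule 1 unsatisfiable, so it must be Prep.
The unique satisfying tagging is: Prep Conj Prep Conj Conj Prep Prep.
Verifying each rule — rule 1 satisfied; rule 2 satisfied; rule 3 satisfied; rule 4 satisfied; rule 5 satisfied.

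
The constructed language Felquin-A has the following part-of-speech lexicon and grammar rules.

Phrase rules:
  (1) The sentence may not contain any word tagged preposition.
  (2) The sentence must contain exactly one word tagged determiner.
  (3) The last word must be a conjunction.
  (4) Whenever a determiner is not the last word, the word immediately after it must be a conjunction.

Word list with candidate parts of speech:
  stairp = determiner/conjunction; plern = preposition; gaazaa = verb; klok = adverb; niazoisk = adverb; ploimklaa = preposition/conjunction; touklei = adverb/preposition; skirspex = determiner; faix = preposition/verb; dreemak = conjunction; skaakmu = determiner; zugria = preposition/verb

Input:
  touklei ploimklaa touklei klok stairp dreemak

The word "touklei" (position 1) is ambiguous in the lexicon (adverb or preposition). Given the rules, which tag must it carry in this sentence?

adverb

Candidates per position — 1:touklei {adverb,preposition}; 2:ploimklaa {preposition,conjunction}; 3:touklei {adverb,preposition}; 4:klok {adverb}; 5:stairp {determiner,conjunction}; 6:dreemak {conjunction}.
Word 1 cannot be preposition — rule 1 would then fail for every completion. It is adverb.
Word 2 cannot be preposition — rule 1 would then fail for every completion. It is conjunction.
Word 3 cannot be preposition — rule 1 would then fail for every completion. It is adverb.
Word 5 cannot be conjunction — rule 2 would then fail for every completion. It is determiner.
The unique satisfying tagging is: adverb conjunction adverb adverb determiner conjunction.
Rule-by-rule: rule 1 satisfied; rule 2 satisfied; rule 3 satisfied; rule 4 satisfied.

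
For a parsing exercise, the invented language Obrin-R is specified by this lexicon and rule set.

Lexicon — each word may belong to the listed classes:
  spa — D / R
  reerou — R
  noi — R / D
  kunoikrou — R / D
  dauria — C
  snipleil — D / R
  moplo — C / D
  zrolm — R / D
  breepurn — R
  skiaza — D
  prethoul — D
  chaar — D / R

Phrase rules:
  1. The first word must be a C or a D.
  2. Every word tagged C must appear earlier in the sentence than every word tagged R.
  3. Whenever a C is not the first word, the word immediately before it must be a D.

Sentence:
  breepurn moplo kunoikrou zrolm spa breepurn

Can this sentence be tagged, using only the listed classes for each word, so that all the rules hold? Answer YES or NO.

Candidates per position — 1:breepurn {R}; 2:moplo {C,D}; 3:kunoikrou {R,D}; 4:zrolm {R,D}; 5:spa {D,R}; 6:breepurn {R}.
Rule 1 cannot be satisfied by any choice of tags from the lexicon.
So there is no consistent tagging.

NO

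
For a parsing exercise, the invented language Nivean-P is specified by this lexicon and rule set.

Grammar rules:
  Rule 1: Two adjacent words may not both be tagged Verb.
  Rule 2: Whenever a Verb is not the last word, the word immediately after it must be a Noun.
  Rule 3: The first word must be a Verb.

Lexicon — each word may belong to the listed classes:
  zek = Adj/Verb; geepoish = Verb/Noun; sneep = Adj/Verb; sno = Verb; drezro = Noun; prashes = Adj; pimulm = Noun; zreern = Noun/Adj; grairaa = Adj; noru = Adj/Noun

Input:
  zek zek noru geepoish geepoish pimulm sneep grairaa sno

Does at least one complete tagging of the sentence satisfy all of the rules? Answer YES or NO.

Candidates per position — 1:zek {Adj,Verb}; 2:zek {Adj,Verb}; 3:noru {Adj,Noun}; 4:geepoish {Verb,Noun}; 5:geepoish {Verb,Noun}; 6:pimulm {Noun}; 7:sneep {Adj,Verb}; 8:grairaa {Adj}; 9:sno {Verb}.
Every candidate sequence violates at least one rule; no consistent tagging exists.

NO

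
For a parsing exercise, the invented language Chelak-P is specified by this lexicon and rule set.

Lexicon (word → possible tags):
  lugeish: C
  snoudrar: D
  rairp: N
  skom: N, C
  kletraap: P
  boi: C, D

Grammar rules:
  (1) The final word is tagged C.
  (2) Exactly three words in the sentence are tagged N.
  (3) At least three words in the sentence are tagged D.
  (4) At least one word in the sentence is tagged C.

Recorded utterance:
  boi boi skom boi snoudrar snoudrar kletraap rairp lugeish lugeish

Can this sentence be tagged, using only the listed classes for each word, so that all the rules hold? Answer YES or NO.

NO

Candidates per position — 1:boi {C,D}; 2:boi {C,D}; 3:skom {N,C}; 4:boi {C,D}; 5:snoudrar {D}; 6:snoudrar {D}; 7:kletraap {P}; 8:rairp {N}; 9:lugeish {C}; 10:lugeish {C}.
Rule 2 cannot be satisfied by any choice of tags from the lexicon.
So there is no consistent tagging.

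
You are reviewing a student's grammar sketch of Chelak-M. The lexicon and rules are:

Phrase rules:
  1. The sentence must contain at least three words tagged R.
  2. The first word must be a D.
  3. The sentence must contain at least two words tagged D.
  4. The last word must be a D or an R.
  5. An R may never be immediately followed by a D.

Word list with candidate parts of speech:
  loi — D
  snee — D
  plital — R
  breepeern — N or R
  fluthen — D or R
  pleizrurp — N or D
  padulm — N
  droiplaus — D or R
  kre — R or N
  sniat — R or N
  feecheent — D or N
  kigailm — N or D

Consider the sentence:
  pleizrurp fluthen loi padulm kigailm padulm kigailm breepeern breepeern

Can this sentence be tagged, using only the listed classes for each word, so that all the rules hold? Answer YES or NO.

Candidates per position — 1:pleizrurp {N,D}; 2:fluthen {D,R}; 3:loi {D}; 4:padulm {N}; 5:kigailm {N,D}; 6:padulm {N}; 7:kigailm {N,D}; 8:breepeern {N,R}; 9:breepeern {N,R}.
Every candidate sequence violates at least one rule; no consistent tagging exists.

NO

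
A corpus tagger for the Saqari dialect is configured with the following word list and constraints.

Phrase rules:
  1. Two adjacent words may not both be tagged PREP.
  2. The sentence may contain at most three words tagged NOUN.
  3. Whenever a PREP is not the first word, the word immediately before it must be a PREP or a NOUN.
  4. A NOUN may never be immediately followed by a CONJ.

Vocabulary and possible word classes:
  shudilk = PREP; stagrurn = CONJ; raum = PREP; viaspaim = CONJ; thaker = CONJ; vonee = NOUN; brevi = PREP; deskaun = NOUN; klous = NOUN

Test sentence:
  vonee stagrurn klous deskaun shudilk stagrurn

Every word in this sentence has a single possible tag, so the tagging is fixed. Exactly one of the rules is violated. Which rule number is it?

4

Fixed tagging: NOUN CONJ NOUN NOUN PREP CONJ.
Checking each rule: R1 pass, R2 pass, R3 pass, R4 fail.
Only rule 4 fails.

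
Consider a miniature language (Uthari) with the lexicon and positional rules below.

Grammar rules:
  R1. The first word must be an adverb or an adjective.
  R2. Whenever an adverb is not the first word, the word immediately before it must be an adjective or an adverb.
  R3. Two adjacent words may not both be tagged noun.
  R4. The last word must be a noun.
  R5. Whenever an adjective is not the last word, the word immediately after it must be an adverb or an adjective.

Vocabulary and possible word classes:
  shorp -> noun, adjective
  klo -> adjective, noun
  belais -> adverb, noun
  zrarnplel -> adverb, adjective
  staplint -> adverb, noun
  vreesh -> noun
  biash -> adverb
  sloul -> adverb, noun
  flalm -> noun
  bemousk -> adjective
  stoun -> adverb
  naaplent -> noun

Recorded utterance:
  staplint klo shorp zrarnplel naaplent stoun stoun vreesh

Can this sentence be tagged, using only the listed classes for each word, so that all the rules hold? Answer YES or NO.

NO

Candidates per position — 1:staplint {adverb,noun}; 2:klo {adjective,noun}; 3:shorp {noun,adjective}; 4:zrarnplel {adverb,adjective}; 5:naaplent {noun}; 6:stoun {adverb}; 7:stoun {adverb}; 8:vreesh {noun}.
Rule 2 cannot be satisfied by any choice of tags from the lexicon.
So there is no consistent tagging.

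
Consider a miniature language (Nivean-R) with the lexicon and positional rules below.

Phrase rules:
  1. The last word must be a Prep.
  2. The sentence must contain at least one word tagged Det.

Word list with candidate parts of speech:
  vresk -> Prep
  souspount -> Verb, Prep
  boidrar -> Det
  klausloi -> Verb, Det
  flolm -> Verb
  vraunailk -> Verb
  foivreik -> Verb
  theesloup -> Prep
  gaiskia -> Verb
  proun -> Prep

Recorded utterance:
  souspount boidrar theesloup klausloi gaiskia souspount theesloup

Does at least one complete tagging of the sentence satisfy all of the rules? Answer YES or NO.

YES

Candidates per position — 1:souspount {Verb,Prep}; 2:boidrar {Det}; 3:theesloup {Prep}; 4:klausloi {Verb,Det}; 5:gaiskia {Verb}; 6:souspount {Verb,Prep}; 7:theesloup {Prep}.
One satisfying assignment: Verb Det Prep Verb Verb Verb Prep.
Check: rule 1 ok; rule 2 ok.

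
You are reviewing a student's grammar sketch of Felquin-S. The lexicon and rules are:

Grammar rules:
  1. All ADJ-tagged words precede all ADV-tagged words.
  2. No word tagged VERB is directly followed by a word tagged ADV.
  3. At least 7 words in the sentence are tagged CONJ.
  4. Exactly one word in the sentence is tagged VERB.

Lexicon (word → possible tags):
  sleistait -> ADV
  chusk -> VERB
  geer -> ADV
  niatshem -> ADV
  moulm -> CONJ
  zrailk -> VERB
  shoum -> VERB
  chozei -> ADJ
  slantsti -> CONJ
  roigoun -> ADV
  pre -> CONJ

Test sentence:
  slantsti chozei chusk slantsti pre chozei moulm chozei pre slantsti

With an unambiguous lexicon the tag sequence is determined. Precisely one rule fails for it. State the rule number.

3

Fixed tagging: CONJ ADJ VERB CONJ CONJ ADJ CONJ ADJ CONJ CONJ.
Rule check: R1 pass, R2 pass, R3 fail, R4 pass.
Only rule 3 fails.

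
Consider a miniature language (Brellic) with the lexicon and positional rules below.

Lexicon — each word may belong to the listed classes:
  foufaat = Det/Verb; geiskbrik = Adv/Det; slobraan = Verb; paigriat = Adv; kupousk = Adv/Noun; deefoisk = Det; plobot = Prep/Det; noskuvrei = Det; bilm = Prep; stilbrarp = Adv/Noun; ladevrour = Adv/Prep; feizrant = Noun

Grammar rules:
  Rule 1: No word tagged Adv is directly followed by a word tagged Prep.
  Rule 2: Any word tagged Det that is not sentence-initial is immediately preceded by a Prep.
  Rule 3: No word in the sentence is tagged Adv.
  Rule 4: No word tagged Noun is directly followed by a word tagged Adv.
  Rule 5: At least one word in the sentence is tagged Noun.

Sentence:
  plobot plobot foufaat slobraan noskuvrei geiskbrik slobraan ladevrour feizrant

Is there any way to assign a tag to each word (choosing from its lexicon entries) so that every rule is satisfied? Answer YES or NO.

Candidates per position — 1:plobot {Prep,Det}; 2:plobot {Prep,Det}; 3:foufaat {Det,Verb}; 4:slobraan {Verb}; 5:noskuvrei {Det}; 6:geiskbrik {Adv,Det}; 7:slobraan {Verb}; 8:ladevrour {Adv,Prep}; 9:feizrant {Noun}.
Rule 2 cannot be satisfied by any choice of tags from the lexicon.
So there is no consistent tagging.

NO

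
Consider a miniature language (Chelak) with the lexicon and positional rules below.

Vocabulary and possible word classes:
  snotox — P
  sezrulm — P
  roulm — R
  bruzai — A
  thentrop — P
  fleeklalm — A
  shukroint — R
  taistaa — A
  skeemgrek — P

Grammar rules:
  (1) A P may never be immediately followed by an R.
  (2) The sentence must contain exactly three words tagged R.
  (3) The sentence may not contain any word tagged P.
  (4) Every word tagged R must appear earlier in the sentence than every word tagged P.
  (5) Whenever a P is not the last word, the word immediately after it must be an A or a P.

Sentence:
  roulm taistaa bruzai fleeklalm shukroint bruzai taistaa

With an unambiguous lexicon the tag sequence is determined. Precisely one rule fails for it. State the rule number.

2

Fixed tagging: R A A A R A A.
Applying the rules: R1 pass, R2 fail, R3 pass, R4 pass, R5 pass.
Only rule 2 fails.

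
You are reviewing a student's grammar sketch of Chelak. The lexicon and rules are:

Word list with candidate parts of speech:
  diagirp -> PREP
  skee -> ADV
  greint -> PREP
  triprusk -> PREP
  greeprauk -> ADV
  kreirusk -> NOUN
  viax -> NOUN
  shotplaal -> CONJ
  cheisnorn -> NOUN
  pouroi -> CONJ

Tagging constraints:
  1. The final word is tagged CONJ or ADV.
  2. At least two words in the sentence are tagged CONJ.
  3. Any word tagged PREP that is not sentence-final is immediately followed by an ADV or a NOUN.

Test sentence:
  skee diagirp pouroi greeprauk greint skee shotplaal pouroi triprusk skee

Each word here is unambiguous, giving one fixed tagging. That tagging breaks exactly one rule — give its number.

Fixed tagging: ADV PREP CONJ ADV PREP ADV CONJ CONJ PREP ADV.
Checking each rule: R1 holds, R2 holds, R3 violated.
Only rule 3 fails.

3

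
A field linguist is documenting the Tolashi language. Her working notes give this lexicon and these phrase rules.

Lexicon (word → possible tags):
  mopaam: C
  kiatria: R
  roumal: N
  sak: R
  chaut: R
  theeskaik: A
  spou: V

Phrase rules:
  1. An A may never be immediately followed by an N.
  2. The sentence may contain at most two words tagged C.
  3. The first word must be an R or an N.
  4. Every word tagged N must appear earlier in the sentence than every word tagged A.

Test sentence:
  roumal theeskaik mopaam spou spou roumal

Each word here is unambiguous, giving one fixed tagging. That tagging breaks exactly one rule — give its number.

Fixed tagging: N A C V V N.
Checking each rule: R1 pass, R2 pass, R3 pass, R4 fail.
Only rule 4 fails.

4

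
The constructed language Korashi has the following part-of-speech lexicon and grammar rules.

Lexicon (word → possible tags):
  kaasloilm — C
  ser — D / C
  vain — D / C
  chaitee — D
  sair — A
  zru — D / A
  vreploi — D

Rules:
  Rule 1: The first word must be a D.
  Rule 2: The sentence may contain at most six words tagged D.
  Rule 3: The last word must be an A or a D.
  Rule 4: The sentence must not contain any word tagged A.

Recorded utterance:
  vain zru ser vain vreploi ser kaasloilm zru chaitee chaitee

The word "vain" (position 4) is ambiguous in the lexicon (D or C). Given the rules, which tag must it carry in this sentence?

Candidates per position — 1:vain {D,C}; 2:zru {D,A}; 3:ser {D,C}; 4:vain {D,C}; 5:vreploi {D}; 6:ser {D,C}; 7:kaasloilm {C}; 8:zru {D,A}; 9:chaitee {D}; 10:chaitee {D}.
At position 1, choosing C makes rule 1 impossible to satisfy; hence D.
At position 2, choosing A makes rule 4 impossible to satisfy; hence D.
At position 8, choosing A makes rule 4 impossible to satisfy; hence D.
At position 3, choosing D makes rule 2 impossible to satisfy; hence C.
At position 4, choosing D makes rule 2 impossible to satisfy; hence C.
At position 6, choosing D makes rule 2 impossible to satisfy; hence C.
So the tagging must be: D D C C D C C D D D.
Checking: rule 1 ok; rule 2 ok; rule 3 ok; rule 4 ok.

C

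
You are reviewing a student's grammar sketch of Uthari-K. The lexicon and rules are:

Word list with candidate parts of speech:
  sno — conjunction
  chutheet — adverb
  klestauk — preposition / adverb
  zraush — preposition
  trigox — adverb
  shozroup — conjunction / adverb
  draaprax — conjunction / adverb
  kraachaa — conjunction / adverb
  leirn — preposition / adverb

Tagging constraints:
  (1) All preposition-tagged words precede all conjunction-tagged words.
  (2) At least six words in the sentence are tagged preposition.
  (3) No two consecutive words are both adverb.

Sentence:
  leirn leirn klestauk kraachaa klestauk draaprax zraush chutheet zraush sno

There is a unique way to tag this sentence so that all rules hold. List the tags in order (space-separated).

Candidates per position — 1:leirn {preposition,adverb}; 2:leirn {preposition,adverb}; 3:klestauk {preposition,adverb}; 4:kraachaa {conjunction,adverb}; 5:klestauk {preposition,adverb}; 6:draaprax {conjunction,adverb}; 7:zraush {preposition}; 8:chutheet {adverb}; 9:zraush {preposition}; 10:sno {conjunction}.
If word 1 were adverb, no tagging could satisfy rule 2; so word 1 is preposition.
If word 2 were adverb, no tagging could satisfy rule 2; so word 2 is preposition.
If word 3 were adverb, no tagging could satisfy rule 2; so word 3 is preposition.
If word 4 were conjunction, no tagging could satisfy rule 1; so word 4 is adverb.
If word 5 were adverb, no tagging could satisfy rule 2; so word 5 is preposition.
If word 6 were conjunction, no tagging could satisfy rule 1; so word 6 is adverb.
The unique satisfying tagging is: preposition preposition preposition adverb preposition adverb preposition adverb preposition conjunction.
Rule-by-rule: rule 1 satisfied; rule 2 satisfied; rule 3 satisfied.

preposition preposition preposition adverb preposition adverb preposition adverb preposition conjunction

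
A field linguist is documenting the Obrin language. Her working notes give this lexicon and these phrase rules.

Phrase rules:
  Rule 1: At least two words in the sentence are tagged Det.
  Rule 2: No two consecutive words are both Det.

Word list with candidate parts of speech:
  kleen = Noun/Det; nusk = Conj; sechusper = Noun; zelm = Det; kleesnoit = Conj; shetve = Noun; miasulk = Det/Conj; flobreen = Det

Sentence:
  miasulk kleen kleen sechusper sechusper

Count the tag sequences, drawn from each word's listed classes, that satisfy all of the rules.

Candidates per position — 1:miasulk {Det,Conj}; 2:kleen {Noun,Det}; 3:kleen {Noun,Det}; 4:sechusper {Noun}; 5:sechusper {Noun}.
There are 8 candidate sequences in total.
The sequences that satisfy every rule: Det Noun Det Noun Noun.
Count = 1.

1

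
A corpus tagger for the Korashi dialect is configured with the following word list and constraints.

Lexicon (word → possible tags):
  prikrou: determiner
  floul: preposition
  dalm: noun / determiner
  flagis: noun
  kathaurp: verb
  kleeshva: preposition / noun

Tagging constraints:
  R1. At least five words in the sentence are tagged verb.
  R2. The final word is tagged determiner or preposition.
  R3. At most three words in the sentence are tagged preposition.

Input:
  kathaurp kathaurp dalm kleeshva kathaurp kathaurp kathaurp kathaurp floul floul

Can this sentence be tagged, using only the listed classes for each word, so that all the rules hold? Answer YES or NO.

YES

Candidates per position — 1:kathaurp {verb}; 2:kathaurp {verb}; 3:dalm {noun,determiner}; 4:kleeshva {preposition,noun}; 5:kathaurp {verb}; 6:kathaurp {verb}; 7:kathaurp {verb}; 8:kathaurp {verb}; 9:floul {preposition}; 10:floul {preposition}.
One satisfying assignment: verb verb noun preposition verb verb verb verb preposition preposition.
Verifying each rule — rule 1 holds; rule 2 holds; rule 3 holds.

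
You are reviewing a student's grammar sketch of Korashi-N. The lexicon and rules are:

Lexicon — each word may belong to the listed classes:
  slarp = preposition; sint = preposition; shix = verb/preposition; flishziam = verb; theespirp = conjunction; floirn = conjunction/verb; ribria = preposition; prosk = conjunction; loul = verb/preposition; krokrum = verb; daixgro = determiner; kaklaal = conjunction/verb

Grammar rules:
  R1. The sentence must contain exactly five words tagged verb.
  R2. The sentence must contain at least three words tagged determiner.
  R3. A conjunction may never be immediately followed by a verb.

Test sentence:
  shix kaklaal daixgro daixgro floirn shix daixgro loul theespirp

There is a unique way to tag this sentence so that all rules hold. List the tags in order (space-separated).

Candidates per position — 1:shix {verb,preposition}; 2:kaklaal {conjunction,verb}; 3:daixgro {determiner}; 4:daixgro {determiner}; 5:floirn {conjunction,verb}; 6:shix {verb,preposition}; 7:daixgro {determiner}; 8:loul {verb,preposition}; 9:theespirp {conjunction}.
Word 1 cannot be preposition — rule 1 would then fail for every completion. It is verb.
Word 2 cannot be conjunction — rule 1 would then fail for every completion. It is verb.
Word 5 cannot be conjunction — rule 1 would then fail for every completion. It is verb.
Word 6 cannot be preposition — rule 1 would then fail for every completion. It is verb.
Word 8 cannot be preposition — rule 1 would then fail for every completion. It is verb.
That leaves exactly one tagging: verb verb determiner determiner verb verb determiner verb conjunction.
Checking: rule 1 holds; rule 2 holds; rule 3 holds.

verb verb determiner determiner verb verb determiner verb conjunction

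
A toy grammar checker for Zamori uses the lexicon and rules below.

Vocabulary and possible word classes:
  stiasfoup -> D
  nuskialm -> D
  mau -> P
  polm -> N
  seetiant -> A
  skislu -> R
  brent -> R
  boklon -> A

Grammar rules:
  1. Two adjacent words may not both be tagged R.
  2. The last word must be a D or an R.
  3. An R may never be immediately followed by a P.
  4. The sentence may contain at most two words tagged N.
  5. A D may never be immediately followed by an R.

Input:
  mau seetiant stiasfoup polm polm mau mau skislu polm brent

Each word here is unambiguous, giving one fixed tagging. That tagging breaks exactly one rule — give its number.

4

Fixed tagging: P A D N N P P R N R.
Applying the rules: R1 ✓, R2 ✓, R3 ✓, R4 ✗, R5 ✓.
Only rule 4 fails.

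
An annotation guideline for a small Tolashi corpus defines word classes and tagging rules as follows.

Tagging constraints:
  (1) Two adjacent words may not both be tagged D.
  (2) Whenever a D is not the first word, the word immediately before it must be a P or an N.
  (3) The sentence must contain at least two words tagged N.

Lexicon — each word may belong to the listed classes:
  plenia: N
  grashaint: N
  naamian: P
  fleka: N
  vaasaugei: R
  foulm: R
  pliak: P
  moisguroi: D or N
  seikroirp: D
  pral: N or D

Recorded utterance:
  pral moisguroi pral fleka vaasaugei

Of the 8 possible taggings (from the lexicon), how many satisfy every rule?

5

Candidates per position — 1:pral {N,D}; 2:moisguroi {D,N}; 3:pral {N,D}; 4:fleka {N}; 5:vaasaugei {R}.
There are 8 candidate sequences in total.
The sequences that satisfy every rule: N D N N R; N N N N R; N N D N R; D N N N R; D N D N R.
Count = 5.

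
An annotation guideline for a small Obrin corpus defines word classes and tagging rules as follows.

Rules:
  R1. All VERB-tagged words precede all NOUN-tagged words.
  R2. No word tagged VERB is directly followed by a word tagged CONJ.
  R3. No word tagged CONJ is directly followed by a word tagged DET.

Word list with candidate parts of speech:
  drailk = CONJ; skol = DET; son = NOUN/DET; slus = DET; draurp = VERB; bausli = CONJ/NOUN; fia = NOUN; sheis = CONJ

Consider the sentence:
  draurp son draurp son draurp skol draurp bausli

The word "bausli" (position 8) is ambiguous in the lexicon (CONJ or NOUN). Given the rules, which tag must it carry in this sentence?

Candidates per position — 1:draurp {VERB}; 2:son {NOUN,DET}; 3:draurp {VERB}; 4:son {NOUN,DET}; 5:draurp {VERB}; 6:skol {DET}; 7:draurp {VERB}; 8:bausli {CONJ,NOUN}.
Position 2: NOUN is ruled out by rule 1; that leaves DET.
Position 4: NOUN is ruled out by rule 1; that leaves DET.
Position 8: CONJ is ruled out by rule 2; that leaves NOUN.
That leaves exactly one tagging: VERB DET VERB DET VERB DET VERB NOUN.
Check: rule 1 satisfied; rule 2 satisfied; rule 3 satisfied.

NOUN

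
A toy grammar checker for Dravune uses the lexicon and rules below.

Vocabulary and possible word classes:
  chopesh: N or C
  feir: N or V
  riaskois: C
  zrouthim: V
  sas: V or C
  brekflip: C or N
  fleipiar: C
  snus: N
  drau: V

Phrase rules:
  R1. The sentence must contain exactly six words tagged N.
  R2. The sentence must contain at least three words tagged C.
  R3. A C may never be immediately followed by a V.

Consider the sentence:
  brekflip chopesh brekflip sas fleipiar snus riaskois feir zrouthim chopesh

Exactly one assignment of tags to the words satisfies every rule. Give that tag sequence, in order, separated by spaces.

N N N C C N C N V N

Candidates per position — 1:brekflip {C,N}; 2:chopesh {N,C}; 3:brekflip {C,N}; 4:sas {V,C}; 5:fleipiar {C}; 6:snus {N}; 7:riaskois {C}; 8:feir {N,V}; 9:zrouthim {V}; 10:chopesh {N,C}.
Position 1: C is ruled out by rule 1; that leaves N.
Position 2: C is ruled out by rule 1; that leaves N.
Position 3: C is ruled out by rule 1; that leaves N.
Position 8: V is ruled out by rule 1; that leaves N.
Position 10: C is ruled out by rule 1; that leaves N.
Position 4: V is ruled out by rule 2; that leaves C.
That leaves exactly one tagging: N N N C C N C N V N.
Checking: rule 1 holds; rule 2 holds; rule 3 holds.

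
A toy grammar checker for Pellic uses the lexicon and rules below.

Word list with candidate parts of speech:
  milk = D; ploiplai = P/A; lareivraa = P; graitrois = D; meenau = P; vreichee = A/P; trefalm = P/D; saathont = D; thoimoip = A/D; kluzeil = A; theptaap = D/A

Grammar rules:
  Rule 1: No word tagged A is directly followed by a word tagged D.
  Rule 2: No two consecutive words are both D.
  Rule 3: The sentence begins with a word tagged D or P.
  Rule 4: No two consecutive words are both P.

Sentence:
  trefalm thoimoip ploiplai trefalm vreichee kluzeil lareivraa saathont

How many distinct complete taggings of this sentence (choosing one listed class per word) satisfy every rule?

9

Candidates per position — 1:trefalm {P,D}; 2:thoimoip {A,D}; 3:ploiplai {P,A}; 4:trefalm {P,D}; 5:vreichee {A,P}; 6:kluzeil {A}; 7:lareivraa {P}; 8:saathont {D}.
There are 32 candidate sequences in total.
Checking each against the rules leaves 9 sequences.
Count = 9.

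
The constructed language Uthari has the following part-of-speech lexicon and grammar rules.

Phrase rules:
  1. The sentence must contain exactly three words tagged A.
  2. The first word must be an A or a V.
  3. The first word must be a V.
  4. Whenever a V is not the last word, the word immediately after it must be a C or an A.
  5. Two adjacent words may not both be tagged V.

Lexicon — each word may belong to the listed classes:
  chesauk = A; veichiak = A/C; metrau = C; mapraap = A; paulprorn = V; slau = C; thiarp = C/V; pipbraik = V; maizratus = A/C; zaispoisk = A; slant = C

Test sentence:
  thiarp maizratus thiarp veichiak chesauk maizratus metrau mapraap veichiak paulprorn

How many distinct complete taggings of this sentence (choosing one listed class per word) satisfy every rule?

8

Candidates per position — 1:thiarp {C,V}; 2:maizratus {A,C}; 3:thiarp {C,V}; 4:veichiak {A,C}; 5:chesauk {A}; 6:maizratus {A,C}; 7:metrau {C}; 8:mapraap {A}; 9:veichiak {A,C}; 10:paulprorn {V}.
There are 64 candidate sequences in total.
Checking each against the rules leaves 8 sequences.
Count = 8.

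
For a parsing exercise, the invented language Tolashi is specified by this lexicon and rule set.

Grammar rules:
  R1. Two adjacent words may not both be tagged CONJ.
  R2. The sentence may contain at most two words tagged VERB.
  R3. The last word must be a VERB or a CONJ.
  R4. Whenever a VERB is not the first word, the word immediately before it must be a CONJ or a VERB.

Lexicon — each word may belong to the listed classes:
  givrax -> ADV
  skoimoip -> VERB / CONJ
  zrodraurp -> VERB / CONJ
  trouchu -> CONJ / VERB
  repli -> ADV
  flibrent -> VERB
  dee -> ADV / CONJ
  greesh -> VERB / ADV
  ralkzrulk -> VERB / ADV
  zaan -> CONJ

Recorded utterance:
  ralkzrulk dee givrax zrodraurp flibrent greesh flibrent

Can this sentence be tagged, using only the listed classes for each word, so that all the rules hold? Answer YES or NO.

NO

Candidates per position — 1:ralkzrulk {VERB,ADV}; 2:dee {ADV,CONJ}; 3:givrax {ADV}; 4:zrodraurp {VERB,CONJ}; 5:flibrent {VERB}; 6:greesh {VERB,ADV}; 7:flibrent {VERB}.
Every candidate sequence violates at least one rule; no consistent tagging exists.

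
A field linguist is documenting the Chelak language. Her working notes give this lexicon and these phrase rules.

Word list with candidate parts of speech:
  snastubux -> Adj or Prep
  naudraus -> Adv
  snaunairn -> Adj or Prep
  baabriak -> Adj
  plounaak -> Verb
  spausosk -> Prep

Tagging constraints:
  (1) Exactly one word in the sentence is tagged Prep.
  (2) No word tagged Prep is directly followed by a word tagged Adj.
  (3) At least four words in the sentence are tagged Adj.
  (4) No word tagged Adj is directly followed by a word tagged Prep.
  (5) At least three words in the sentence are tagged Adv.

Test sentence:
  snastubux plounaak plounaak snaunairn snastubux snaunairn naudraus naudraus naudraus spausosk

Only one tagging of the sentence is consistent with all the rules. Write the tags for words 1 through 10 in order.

Adj Verb Verb Adj Adj Adj Adv Adv Adv Prep

Candidates per position — 1:snastubux {Adj,Prep}; 2:plounaak {Verb}; 3:plounaak {Verb}; 4:snaunairn {Adj,Prep}; 5:snastubux {Adj,Prep}; 6:snaunairn {Adj,Prep}; 7:naudraus {Adv}; 8:naudraus {Adv}; 9:naudraus {Adv}; 10:spausosk {Prep}.
If word 1 were Prep, no tagging could satisfy rule 1; so word 1 is Adj.
If word 4 were Prep, no tagging could satisfy rule 1; so word 4 is Adj.
If word 5 were Prep, no tagging could satisfy rule 1; so word 5 is Adj.
If word 6 were Prep, no tagging could satisfy rule 1; so word 6 is Adj.
The unique satisfying tagging is: Adj Verb Verb Adj Adj Adj Adv Adv Adv Prep.
Verifying each rule — rule 1 holds; rule 2 holds; rule 3 holds; rule 4 holds; rule 5 holds.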